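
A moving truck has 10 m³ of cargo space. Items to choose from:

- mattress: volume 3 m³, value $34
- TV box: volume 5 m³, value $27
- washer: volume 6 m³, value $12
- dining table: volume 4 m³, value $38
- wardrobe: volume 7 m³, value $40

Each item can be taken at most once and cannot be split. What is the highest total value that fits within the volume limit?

$74

Check high-value combinations within 10 m³:
- mattress+wardrobe: volume 3+7=10, value 34+40=74
- mattress+dining table: volume 3+4=7, value 34+38=72
- TV box+dining table: volume 5+4=9, value 27+38=65
- mattress+TV box: volume 3+5=8, value 34+27=61
- washer+dining table: volume 6+4=10, value 12+38=50
Best: $74.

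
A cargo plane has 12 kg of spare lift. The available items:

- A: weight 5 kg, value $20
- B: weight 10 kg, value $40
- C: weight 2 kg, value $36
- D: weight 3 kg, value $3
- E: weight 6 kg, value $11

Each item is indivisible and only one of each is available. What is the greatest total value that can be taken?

This is a 0/1 knapsack; check combinations near the capacity.
- B+C: weight 10+2=12, value 40+36=76
- A+C+D: weight 5+2+3=10, value 20+36+3=59
- A+C: weight 5+2=7, value 20+36=56
- C+D+E: weight 2+3+6=11, value 36+3+11=50
Best: $76.

$76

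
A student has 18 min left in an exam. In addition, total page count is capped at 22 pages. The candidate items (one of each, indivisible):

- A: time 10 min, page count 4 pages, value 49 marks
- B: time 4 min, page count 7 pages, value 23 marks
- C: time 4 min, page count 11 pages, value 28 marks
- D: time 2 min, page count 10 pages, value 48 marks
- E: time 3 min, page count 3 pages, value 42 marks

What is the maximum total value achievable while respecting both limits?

Feasible sets respecting both limits:
- A+D+E: time 15, page count 17, value 139
- A+B+D: time 16, page count 21, value 120
- A+C+E: time 17, page count 18, value 119
Best: 139 marks.

139 marks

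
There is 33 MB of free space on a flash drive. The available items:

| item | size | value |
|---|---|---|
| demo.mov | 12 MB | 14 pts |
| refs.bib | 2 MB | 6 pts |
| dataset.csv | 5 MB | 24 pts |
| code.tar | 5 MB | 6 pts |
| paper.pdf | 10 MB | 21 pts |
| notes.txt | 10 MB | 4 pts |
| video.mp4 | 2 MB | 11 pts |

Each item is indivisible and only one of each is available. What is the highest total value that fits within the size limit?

Check high-value combinations within 33 MB:
- demo.mov+refs.bib+dataset.csv+paper.pdf+video.mp4: size 12+2+5+10+2=31, value 14+6+24+21+11=76
- demo.mov+dataset.csv+paper.pdf+video.mp4: size 12+5+10+2=29, value 14+24+21+11=70
- refs.bib+dataset.csv+code.tar+paper.pdf+video.mp4: size 2+5+5+10+2=24, value 6+24+6+21+11=68
Best: 76 pts.

76 pts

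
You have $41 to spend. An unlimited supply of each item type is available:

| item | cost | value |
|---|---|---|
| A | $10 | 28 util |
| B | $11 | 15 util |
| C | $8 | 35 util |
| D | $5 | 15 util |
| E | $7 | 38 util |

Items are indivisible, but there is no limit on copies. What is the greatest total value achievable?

205 util

Best value-per-unit is E at 38/7; filling with it alone gives 5×38 = 190.
Optimal mix: 1×D + 5×E → cost 40, value 205.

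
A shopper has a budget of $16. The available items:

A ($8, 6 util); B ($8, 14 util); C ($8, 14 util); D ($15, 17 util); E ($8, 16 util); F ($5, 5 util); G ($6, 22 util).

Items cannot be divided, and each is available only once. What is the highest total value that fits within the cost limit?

38 util

This is a 0/1 knapsack; check combinations near the capacity.
- E+G: cost 8+6=14, value 16+22=38
- B+G: cost 8+6=14, value 14+22=36
- C+G: cost 8+6=14, value 14+22=36
- B+E: cost 8+8=16, value 14+16=30
Best: 38 util.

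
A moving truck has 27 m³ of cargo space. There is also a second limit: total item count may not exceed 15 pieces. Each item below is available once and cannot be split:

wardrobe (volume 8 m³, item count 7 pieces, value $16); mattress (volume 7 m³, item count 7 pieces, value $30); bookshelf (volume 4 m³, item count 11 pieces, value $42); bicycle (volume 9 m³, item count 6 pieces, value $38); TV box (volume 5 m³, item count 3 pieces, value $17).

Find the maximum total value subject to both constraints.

$68

Feasible sets respecting both limits:
- mattress+bicycle: volume 16, item count 13, value 68
- bookshelf+TV box: volume 9, item count 14, value 59
- bicycle+TV box: volume 14, item count 9, value 55
Best: $68.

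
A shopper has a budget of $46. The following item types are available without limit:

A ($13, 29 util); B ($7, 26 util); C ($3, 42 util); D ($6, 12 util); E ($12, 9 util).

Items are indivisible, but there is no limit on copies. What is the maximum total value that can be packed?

630 util

Best value-per-unit is C at 42/3, and filling with it alone uses cost 15×3=45. No mix of the others beats 15×42 = 630.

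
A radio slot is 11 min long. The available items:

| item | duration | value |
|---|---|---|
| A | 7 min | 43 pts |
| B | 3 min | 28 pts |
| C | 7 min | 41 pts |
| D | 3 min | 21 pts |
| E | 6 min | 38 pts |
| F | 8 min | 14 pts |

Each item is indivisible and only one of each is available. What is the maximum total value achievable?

This is a 0/1 knapsack; check combinations near the capacity.
- A+B: duration 7+3=10, value 43+28=71
- B+C: duration 3+7=10, value 28+41=69
- B+E: duration 3+6=9, value 28+38=66
Best: 71 pts.

71 pts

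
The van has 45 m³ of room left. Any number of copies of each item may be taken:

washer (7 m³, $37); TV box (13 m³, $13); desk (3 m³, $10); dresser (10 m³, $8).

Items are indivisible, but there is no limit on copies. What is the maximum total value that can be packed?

$232

Best value-per-unit is washer at 37/7; filling with it alone gives 6×37 = 222.
Optimal mix: 6×washer + 1×desk → volume 45, value 232.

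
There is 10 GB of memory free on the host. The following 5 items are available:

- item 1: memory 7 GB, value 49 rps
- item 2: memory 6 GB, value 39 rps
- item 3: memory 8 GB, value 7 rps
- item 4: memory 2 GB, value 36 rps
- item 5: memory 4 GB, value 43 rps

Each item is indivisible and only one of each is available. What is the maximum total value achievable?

Check high-value combinations within 10 GB:
- item 1+item 4: memory 7+2=9, value 49+36=85
- item 2+item 5: memory 6+4=10, value 39+43=82
- item 4+item 5: memory 2+4=6, value 36+43=79
- item 2+item 4: memory 6+2=8, value 39+36=75
Best: 85 rps.

85 rps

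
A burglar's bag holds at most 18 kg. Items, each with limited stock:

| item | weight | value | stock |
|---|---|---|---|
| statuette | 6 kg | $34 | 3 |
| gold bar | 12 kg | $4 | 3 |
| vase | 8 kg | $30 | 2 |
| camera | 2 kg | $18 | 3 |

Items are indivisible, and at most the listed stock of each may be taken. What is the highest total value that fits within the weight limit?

$122

Top feasible selections:
- 2×statuette + 3×camera: weight 18, value 122
- 2×statuette + 2×camera: weight 16, value 104
Best: $122.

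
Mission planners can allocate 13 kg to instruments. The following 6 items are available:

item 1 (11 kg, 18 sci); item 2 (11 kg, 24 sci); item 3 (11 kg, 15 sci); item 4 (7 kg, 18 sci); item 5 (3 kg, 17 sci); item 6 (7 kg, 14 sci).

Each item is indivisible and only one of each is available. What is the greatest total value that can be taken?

35 sci

This is a 0/1 knapsack; check combinations near the capacity.
- item 4+item 5: mass 7+3=10, value 18+17=35
- item 5+item 6: mass 3+7=10, value 17+14=31
- item 2: mass 11, value 24
- item 4: mass 7, value 18
- item 1: mass 11, value 18
Best: 35 sci.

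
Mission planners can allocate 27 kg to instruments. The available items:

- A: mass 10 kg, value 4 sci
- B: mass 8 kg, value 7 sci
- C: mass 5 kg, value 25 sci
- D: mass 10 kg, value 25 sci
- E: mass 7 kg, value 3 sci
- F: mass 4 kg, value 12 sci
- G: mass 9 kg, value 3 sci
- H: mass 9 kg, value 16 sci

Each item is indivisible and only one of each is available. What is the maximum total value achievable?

This is a 0/1 knapsack; check combinations near the capacity.
- B+C+D+F: mass 8+5+10+4=27, value 7+25+25+12=69
- C+D+H: mass 5+10+9=24, value 25+25+16=66
- C+D+E+F: mass 5+10+7+4=26, value 25+25+3+12=65
Best: 69 sci.

69 sci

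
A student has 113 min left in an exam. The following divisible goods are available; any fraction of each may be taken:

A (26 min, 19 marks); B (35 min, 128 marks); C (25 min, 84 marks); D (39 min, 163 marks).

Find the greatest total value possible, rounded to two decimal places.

Take in order of value per unit:
- D (163/39 per unit): all 39 → value 163, running total 163.00
- B (128/35 per unit): all 35 → value 128, running total 291.00
- C (84/25 per unit): all 25 → value 84, running total 375.00
- A (19/26 per unit): 14 of 26 → value 14×19/26 = 10.2308, running total 385.23
Total 385.23.

385.23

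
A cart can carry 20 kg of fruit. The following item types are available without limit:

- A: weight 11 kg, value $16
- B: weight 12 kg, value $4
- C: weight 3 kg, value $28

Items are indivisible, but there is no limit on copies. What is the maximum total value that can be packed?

Best value-per-unit is C at 28/3, and filling with it alone uses weight 6×3=18. No mix of the others beats 6×28 = 168.

$168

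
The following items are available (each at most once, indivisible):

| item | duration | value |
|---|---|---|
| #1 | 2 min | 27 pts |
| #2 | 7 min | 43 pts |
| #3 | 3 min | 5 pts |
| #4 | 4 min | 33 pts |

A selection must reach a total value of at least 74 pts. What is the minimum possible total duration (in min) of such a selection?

Subsets with value ≥ 74, sorted by total duration:
- #2+#4: duration 11, value 76
- #1+#2+#3: duration 12, value 75
- #1+#2+#4: duration 13, value 103
- #2+#3+#4: duration 14, value 81
Minimum duration: 11 min.

11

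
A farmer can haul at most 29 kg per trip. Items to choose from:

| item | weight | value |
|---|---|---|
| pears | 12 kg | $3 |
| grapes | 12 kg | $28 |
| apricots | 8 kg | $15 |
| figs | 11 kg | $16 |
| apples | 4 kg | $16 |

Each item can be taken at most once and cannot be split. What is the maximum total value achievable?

$60

Check high-value combinations within 29 kg:
- grapes+figs+apples: weight 12+11+4=27, value 28+16+16=60
- grapes+apricots+apples: weight 12+8+4=24, value 28+15+16=59
- apricots+figs+apples: weight 8+11+4=23, value 15+16+16=47
- pears+grapes+apples: weight 12+12+4=28, value 3+28+16=47
- grapes+apples: weight 12+4=16, value 28+16=44
Best: $60.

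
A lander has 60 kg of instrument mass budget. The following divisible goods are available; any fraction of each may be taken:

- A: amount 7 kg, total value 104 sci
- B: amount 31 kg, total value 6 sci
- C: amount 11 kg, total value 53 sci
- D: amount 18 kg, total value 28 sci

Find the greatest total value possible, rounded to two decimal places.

189.65

Take in order of value per unit:
- A (104/7 per unit): all 7 → value 104, running total 104.00
- C (53/11 per unit): all 11 → value 53, running total 157.00
- D (28/18 per unit): all 18 → value 28, running total 185.00
- B (6/31 per unit): 24 of 31 → value 24×6/31 = 4.6452, running total 189.65
Total 189.65.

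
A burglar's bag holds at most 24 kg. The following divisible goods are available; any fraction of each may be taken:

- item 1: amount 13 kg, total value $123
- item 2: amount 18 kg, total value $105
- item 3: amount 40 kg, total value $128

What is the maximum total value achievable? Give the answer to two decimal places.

Take in order of value per unit:
- item 1 (123/13 per unit): all 13 → value 123, running total 123.00
- item 2 (105/18 per unit): 11 of 18 → value 11×105/18 = 64.1667, running total 187.17
Total 187.17.

187.17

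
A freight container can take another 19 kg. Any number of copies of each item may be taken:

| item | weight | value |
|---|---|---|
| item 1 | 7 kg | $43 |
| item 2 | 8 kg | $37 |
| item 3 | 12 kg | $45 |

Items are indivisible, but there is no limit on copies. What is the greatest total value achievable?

Best value-per-unit is item 1 at 43/7; filling with it alone gives 2×43 = 86.
Optimal mix: 1×item 1 + 1×item 3 → weight 19, value 88.

$88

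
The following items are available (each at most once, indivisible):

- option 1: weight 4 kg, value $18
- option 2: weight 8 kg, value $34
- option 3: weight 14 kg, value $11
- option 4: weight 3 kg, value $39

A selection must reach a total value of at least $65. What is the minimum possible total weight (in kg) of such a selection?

Subsets with value ≥ 65, sorted by total weight:
- option 2+option 4: weight 11, value 73
- option 1+option 2+option 4: weight 15, value 91
- option 1+option 3+option 4: weight 21, value 68
- option 2+option 3+option 4: weight 25, value 84
Minimum weight: 11 kg.

11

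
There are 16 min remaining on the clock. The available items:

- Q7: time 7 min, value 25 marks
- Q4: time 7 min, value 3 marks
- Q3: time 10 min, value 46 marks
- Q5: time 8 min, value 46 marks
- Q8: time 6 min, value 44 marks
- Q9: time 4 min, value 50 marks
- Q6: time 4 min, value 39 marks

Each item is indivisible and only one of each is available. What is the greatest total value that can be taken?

This is a 0/1 knapsack; check combinations near the capacity.
- Q5+Q9+Q6: time 8+4+4=16, value 46+50+39=135
- Q8+Q9+Q6: time 6+4+4=14, value 44+50+39=133
- Q7+Q9+Q6: time 7+4+4=15, value 25+50+39=114
- Q5+Q9: time 8+4=12, value 46+50=96
- Q3+Q9: time 10+4=14, value 46+50=96
Best: 135 marks.

135 marks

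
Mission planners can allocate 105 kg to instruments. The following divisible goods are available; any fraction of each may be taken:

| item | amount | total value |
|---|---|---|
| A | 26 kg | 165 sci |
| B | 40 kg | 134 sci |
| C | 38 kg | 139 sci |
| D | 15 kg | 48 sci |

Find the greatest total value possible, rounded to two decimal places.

441.20

Take in order of value per unit:
- A (165/26 per unit): all 26 → value 165, running total 165.00
- C (139/38 per unit): all 38 → value 139, running total 304.00
- B (134/40 per unit): all 40 → value 134, running total 438.00
- D (48/15 per unit): 1 of 15 → value 1×48/15 = 3.2000, running total 441.20
Total 441.20.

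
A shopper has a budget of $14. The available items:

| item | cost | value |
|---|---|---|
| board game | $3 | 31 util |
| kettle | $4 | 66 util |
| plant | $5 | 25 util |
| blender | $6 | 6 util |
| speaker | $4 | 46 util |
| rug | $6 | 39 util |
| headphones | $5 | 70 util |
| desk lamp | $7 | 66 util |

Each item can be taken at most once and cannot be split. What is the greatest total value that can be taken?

Check high-value combinations within $14:
- kettle+speaker+headphones: cost 4+4+5=13, value 66+46+70=182
- board game+kettle+headphones: cost 3+4+5=12, value 31+66+70=167
- board game+kettle+desk lamp: cost 3+4+7=14, value 31+66+66=163
- kettle+plant+headphones: cost 4+5+5=14, value 66+25+70=161
Best: 182 util.

182 util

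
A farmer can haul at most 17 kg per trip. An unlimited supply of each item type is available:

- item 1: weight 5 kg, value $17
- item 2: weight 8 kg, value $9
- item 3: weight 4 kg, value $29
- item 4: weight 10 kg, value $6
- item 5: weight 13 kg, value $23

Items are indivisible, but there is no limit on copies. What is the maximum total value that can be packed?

$116

Best value-per-unit is item 3 at 29/4, and filling with it alone uses weight 4×4=16. No mix of the others beats 4×29 = 116.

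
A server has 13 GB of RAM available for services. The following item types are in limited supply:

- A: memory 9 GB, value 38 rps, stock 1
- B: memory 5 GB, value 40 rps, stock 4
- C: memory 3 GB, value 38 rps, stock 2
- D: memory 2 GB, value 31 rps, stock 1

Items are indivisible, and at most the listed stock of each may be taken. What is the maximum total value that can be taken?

147 rps

Top feasible selections:
- 1×B + 2×C + 1×D: memory 13, value 147
- 2×B + 1×C: memory 13, value 118
- 1×B + 2×C: memory 11, value 116
Best: 147 rps.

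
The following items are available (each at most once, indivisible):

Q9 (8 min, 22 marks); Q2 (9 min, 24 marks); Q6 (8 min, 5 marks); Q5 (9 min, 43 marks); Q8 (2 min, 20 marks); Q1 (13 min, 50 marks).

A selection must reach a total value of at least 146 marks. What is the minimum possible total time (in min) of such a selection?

Subsets with value ≥ 146, sorted by total time:
- Q9+Q2+Q5+Q8+Q1: time 41, value 159
- Q9+Q2+Q6+Q5+Q8+Q1: time 49, value 164
Minimum time: 41 min.

41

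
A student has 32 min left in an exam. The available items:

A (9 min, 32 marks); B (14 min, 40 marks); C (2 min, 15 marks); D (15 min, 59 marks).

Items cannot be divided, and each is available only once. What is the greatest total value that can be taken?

114 marks

Check high-value combinations within 32 min:
- B+C+D: time 14+2+15=31, value 40+15+59=114
- A+C+D: time 9+2+15=26, value 32+15+59=106
- B+D: time 14+15=29, value 40+59=99
- A+D: time 9+15=24, value 32+59=91
Best: 114 marks.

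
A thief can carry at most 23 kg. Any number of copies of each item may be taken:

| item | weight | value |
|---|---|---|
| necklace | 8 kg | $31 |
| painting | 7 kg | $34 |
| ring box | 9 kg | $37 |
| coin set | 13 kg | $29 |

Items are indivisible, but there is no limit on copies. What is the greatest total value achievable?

$105

Best value-per-unit is painting at 34/7; filling with it alone gives 3×34 = 102.
Optimal mix: 2×painting + 1×ring box → weight 23, value 105.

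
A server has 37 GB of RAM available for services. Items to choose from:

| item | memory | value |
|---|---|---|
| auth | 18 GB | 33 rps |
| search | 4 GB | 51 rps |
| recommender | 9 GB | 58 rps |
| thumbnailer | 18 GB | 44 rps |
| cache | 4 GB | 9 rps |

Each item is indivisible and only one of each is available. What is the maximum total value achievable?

162 rps

Check high-value combinations within 37 GB:
- search+recommender+thumbnailer+cache: memory 4+9+18+4=35, value 51+58+44+9=162
- search+recommender+thumbnailer: memory 4+9+18=31, value 51+58+44=153
- auth+search+recommender+cache: memory 18+4+9+4=35, value 33+51+58+9=151
Best: 162 rps.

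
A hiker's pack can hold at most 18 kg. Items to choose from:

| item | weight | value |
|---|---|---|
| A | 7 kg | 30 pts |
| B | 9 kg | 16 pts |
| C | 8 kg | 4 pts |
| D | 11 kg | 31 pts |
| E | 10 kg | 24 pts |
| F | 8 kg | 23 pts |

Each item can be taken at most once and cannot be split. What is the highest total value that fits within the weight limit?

Check high-value combinations within 18 kg:
- A+D: weight 7+11=18, value 30+31=61
- A+E: weight 7+10=17, value 30+24=54
- A+F: weight 7+8=15, value 30+23=53
- E+F: weight 10+8=18, value 24+23=47
- A+B: weight 7+9=16, value 30+16=46
Best: 61 pts.

61 pts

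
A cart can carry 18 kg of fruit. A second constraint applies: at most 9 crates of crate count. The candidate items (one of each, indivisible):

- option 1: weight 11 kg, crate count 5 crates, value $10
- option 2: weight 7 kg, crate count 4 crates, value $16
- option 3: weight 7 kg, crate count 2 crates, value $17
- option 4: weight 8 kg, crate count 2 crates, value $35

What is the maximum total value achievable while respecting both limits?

Feasible sets respecting both limits:
- option 3+option 4: weight 15, crate count 4, value 52
- option 2+option 4: weight 15, crate count 6, value 51
- option 4: weight 8, crate count 2, value 35
Best: $52.

$52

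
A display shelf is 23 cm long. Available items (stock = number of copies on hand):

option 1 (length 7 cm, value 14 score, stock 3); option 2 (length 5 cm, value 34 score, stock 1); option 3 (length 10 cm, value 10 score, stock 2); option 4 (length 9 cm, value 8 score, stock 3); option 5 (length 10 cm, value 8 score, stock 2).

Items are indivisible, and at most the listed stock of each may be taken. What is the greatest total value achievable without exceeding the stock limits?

Top feasible selections:
- 2×option 1 + 1×option 2: length 19, value 62
- 1×option 1 + 1×option 2 + 1×option 3: length 22, value 58
Best: 62 score.

62 score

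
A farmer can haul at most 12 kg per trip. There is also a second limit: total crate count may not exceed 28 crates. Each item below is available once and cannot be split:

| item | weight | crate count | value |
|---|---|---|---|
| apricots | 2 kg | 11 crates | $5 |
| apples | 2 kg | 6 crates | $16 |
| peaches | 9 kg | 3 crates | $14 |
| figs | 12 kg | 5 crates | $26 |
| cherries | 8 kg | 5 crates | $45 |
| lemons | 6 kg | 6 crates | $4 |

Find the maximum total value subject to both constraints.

Feasible sets respecting both limits:
- apricots+apples+cherries: weight 12, crate count 22, value 66
- apples+cherries: weight 10, crate count 11, value 61
- apricots+cherries: weight 10, crate count 16, value 50
- cherries: weight 8, crate count 5, value 45
Best: $66.

$66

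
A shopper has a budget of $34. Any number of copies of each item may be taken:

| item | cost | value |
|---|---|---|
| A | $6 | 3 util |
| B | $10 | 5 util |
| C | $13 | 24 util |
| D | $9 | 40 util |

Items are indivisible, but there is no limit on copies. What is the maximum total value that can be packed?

Best value-per-unit is D at 40/9; filling with it alone gives 3×40 = 120.
Optimal mix: 1×A + 3×D → cost 33, value 123.

123 util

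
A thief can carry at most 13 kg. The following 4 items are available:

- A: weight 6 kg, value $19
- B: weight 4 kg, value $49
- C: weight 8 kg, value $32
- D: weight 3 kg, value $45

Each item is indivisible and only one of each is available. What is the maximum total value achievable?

Check high-value combinations within 13 kg:
- A+B+D: weight 6+4+3=13, value 19+49+45=113
- B+D: weight 4+3=7, value 49+45=94
- B+C: weight 4+8=12, value 49+32=81
- C+D: weight 8+3=11, value 32+45=77
- A+B: weight 6+4=10, value 19+49=68
Best: $113.

$113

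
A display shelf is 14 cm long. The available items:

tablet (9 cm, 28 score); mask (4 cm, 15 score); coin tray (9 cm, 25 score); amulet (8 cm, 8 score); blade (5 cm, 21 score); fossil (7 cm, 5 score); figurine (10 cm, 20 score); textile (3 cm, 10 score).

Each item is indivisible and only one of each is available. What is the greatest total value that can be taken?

49 score

This is a 0/1 knapsack; check combinations near the capacity.
- tablet+blade: length 9+5=14, value 28+21=49
- mask+blade+textile: length 4+5+3=12, value 15+21+10=46
- coin tray+blade: length 9+5=14, value 25+21=46
- tablet+mask: length 9+4=13, value 28+15=43
- mask+coin tray: length 4+9=13, value 15+25=40
Best: 49 score.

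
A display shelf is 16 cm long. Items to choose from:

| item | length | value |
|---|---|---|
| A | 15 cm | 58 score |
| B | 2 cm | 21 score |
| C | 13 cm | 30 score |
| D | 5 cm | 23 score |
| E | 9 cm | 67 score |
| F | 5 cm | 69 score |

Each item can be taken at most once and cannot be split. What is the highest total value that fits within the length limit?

Check high-value combinations within 16 cm:
- B+E+F: length 2+9+5=16, value 21+67+69=157
- E+F: length 9+5=14, value 67+69=136
- B+D+F: length 2+5+5=12, value 21+23+69=113
- B+D+E: length 2+5+9=16, value 21+23+67=111
Best: 157 score.

157 score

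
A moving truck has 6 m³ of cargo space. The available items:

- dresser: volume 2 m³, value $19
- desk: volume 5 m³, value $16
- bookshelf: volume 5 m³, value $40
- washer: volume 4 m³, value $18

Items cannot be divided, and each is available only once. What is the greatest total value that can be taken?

$40

Check high-value combinations within 6 m³:
- bookshelf: volume 5, value 40
- dresser+washer: volume 2+4=6, value 19+18=37
- dresser: volume 2, value 19
- washer: volume 4, value 18
- desk: volume 5, value 16
Best: $40.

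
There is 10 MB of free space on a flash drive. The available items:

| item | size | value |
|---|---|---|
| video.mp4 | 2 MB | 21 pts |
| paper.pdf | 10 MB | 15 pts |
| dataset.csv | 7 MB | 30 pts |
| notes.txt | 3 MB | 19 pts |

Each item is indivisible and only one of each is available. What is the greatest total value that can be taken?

51 pts

Check high-value combinations within 10 MB:
- video.mp4+dataset.csv: size 2+7=9, value 21+30=51
- dataset.csv+notes.txt: size 7+3=10, value 30+19=49
- video.mp4+notes.txt: size 2+3=5, value 21+19=40
- dataset.csv: size 7, value 30
Best: 51 pts.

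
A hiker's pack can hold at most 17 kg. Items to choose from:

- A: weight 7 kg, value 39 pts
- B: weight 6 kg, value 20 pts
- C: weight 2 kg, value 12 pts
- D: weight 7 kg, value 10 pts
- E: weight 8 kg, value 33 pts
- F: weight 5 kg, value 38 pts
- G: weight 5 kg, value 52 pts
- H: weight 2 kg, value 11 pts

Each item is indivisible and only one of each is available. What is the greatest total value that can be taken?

129 pts

Check high-value combinations within 17 kg:
- A+F+G: weight 7+5+5=17, value 39+38+52=129
- A+C+G+H: weight 7+2+5+2=16, value 39+12+52+11=114
- C+F+G+H: weight 2+5+5+2=14, value 12+38+52+11=113
- B+F+G: weight 6+5+5=16, value 20+38+52=110
Best: 129 pts.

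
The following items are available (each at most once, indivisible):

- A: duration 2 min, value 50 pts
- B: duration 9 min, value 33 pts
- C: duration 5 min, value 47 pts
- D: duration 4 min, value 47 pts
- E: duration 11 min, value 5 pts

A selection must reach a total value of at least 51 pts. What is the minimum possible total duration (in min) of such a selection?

6

Subsets with value ≥ 51, sorted by total duration:
- A+D: duration 6, value 97
- A+C: duration 7, value 97
- C+D: duration 9, value 94
- A+C+D: duration 11, value 144
Minimum duration: 6 min.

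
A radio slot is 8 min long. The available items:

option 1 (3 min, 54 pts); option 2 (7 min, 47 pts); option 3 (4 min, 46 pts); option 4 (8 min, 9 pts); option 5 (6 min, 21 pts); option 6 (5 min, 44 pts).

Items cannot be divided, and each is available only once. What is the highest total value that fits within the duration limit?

This is a 0/1 knapsack; check combinations near the capacity.
- option 1+option 3: duration 3+4=7, value 54+46=100
- option 1+option 6: duration 3+5=8, value 54+44=98
- option 1: duration 3, value 54
Best: 100 pts.

100 pts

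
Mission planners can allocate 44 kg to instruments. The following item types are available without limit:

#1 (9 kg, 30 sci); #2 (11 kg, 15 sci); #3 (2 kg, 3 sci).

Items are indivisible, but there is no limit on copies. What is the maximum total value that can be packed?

Best value-per-unit is #1 at 30/9; filling with it alone gives 4×30 = 120.
Optimal mix: 4×#1 + 4×#3 → mass 44, value 132.

132 sci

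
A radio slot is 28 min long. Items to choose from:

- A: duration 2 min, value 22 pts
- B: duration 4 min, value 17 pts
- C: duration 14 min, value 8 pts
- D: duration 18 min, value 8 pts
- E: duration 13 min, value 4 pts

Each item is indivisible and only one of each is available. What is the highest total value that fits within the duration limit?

47 pts

Check high-value combinations within 28 min:
- A+B+C: duration 2+4+14=20, value 22+17+8=47
- A+B+D: duration 2+4+18=24, value 22+17+8=47
- A+B+E: duration 2+4+13=19, value 22+17+4=43
Best: 47 pts.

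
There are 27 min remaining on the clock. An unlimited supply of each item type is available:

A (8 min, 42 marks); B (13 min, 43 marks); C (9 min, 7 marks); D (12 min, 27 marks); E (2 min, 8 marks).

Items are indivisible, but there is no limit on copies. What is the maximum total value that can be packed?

Best value-per-unit is A at 42/8; filling with it alone gives 3×42 = 126.
Optimal mix: 3×A + 1×E → time 26, value 134.

134 marks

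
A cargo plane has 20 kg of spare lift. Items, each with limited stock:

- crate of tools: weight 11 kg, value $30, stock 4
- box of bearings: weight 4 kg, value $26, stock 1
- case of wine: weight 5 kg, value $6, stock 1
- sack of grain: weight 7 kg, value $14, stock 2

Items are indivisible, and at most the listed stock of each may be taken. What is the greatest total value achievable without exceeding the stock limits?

$62

Best selections within weight 20 and stock limits:
- 1×crate of tools + 1×box of bearings + 1×case of wine: weight 20, value 62
- 1×crate of tools + 1×box of bearings: weight 15, value 56
- 1×box of bearings + 2×sack of grain: weight 18, value 54
Best: $62.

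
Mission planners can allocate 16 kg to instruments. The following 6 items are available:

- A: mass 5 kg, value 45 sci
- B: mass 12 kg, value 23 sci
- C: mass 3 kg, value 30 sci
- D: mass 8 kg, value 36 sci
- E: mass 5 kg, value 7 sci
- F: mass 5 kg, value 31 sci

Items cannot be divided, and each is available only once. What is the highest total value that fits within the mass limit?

111 sci

Check high-value combinations within 16 kg:
- A+C+D: mass 5+3+8=16, value 45+30+36=111
- A+C+F: mass 5+3+5=13, value 45+30+31=106
- C+D+F: mass 3+8+5=16, value 30+36+31=97
- A+E+F: mass 5+5+5=15, value 45+7+31=83
Best: 111 sci.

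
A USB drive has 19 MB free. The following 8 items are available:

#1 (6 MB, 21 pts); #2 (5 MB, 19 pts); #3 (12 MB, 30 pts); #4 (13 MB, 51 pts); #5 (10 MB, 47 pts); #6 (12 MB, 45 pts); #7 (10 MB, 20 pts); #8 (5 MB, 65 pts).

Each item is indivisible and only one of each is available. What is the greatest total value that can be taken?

116 pts

Check high-value combinations within 19 MB:
- #4+#8: size 13+5=18, value 51+65=116
- #5+#8: size 10+5=15, value 47+65=112
- #6+#8: size 12+5=17, value 45+65=110
Best: 116 pts.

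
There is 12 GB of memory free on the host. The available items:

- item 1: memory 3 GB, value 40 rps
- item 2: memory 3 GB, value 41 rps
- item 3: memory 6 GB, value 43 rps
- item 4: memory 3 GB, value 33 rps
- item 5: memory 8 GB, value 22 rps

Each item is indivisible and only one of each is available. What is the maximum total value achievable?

Check high-value combinations within 12 GB:
- item 1+item 2+item 3: memory 3+3+6=12, value 40+41+43=124
- item 2+item 3+item 4: memory 3+6+3=12, value 41+43+33=117
- item 1+item 3+item 4: memory 3+6+3=12, value 40+43+33=116
- item 1+item 2+item 4: memory 3+3+3=9, value 40+41+33=114
Best: 124 rps.

124 rps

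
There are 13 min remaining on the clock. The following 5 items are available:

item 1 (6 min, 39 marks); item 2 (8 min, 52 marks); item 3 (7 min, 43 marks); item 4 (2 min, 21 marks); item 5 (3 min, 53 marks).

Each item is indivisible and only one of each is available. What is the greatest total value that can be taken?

This is a 0/1 knapsack; check combinations near the capacity.
- item 2+item 4+item 5: time 8+2+3=13, value 52+21+53=126
- item 3+item 4+item 5: time 7+2+3=12, value 43+21+53=117
- item 1+item 4+item 5: time 6+2+3=11, value 39+21+53=113
- item 2+item 5: time 8+3=11, value 52+53=105
- item 3+item 5: time 7+3=10, value 43+53=96
Best: 126 marks.

126 marks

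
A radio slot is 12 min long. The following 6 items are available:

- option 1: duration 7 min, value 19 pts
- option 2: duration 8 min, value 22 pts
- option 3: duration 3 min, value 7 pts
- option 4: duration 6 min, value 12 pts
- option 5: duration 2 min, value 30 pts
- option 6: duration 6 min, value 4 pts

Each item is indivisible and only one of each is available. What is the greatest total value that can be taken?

56 pts

This is a 0/1 knapsack; check combinations near the capacity.
- option 1+option 3+option 5: duration 7+3+2=12, value 19+7+30=56
- option 2+option 5: duration 8+2=10, value 22+30=52
- option 1+option 5: duration 7+2=9, value 19+30=49
- option 3+option 4+option 5: duration 3+6+2=11, value 7+12+30=49
Best: 56 pts.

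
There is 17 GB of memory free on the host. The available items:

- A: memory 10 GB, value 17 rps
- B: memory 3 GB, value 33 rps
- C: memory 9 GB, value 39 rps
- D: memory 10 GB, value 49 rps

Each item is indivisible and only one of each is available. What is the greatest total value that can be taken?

82 rps

Check high-value combinations within 17 GB:
- B+D: memory 3+10=13, value 33+49=82
- B+C: memory 3+9=12, value 33+39=72
- A+B: memory 10+3=13, value 17+33=50
- D: memory 10, value 49
Best: 82 rps.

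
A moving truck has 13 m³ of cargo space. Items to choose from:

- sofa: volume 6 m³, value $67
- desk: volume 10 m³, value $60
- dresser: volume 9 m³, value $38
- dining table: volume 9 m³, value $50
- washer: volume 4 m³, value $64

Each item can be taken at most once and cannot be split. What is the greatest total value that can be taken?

$131

Check high-value combinations within 13 m³:
- sofa+washer: volume 6+4=10, value 67+64=131
- dining table+washer: volume 9+4=13, value 50+64=114
- dresser+washer: volume 9+4=13, value 38+64=102
Best: $131.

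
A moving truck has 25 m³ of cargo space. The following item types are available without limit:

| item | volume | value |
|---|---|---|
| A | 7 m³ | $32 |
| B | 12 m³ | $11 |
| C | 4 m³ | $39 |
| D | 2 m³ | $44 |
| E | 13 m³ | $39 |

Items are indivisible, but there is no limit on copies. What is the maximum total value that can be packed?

$528

Best value-per-unit is D at 44/2, and filling with it alone uses volume 12×2=24. No mix of the others beats 12×44 = 528.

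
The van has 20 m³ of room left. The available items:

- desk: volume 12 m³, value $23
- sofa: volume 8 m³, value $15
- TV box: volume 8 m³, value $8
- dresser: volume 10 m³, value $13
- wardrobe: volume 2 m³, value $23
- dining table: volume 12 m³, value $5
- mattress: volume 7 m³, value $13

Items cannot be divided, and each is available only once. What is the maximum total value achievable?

$51

This is a 0/1 knapsack; check combinations near the capacity.
- sofa+wardrobe+mattress: volume 8+2+7=17, value 15+23+13=51
- sofa+dresser+wardrobe: volume 8+10+2=20, value 15+13+23=51
- dresser+wardrobe+mattress: volume 10+2+7=19, value 13+23+13=49
- desk+wardrobe: volume 12+2=14, value 23+23=46
Best: $51.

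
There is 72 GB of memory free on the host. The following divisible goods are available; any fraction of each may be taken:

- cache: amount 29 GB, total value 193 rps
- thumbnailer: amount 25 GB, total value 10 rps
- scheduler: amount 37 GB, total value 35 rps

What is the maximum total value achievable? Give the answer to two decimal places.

230.40

Take in order of value per unit:
- cache (193/29 per unit): all 29 → value 193, running total 193.00
- scheduler (35/37 per unit): all 37 → value 35, running total 228.00
- thumbnailer (10/25 per unit): 6 of 25 → value 6×10/25 = 2.4000, running total 230.40
Total 230.40.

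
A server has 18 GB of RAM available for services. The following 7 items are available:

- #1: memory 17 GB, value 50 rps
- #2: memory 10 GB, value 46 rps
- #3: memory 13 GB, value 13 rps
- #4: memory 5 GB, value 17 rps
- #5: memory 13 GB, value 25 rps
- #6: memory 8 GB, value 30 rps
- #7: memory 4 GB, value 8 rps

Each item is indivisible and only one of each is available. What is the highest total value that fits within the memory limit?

76 rps

Check high-value combinations within 18 GB:
- #2+#6: memory 10+8=18, value 46+30=76
- #2+#4: memory 10+5=15, value 46+17=63
- #4+#6+#7: memory 5+8+4=17, value 17+30+8=55
- #2+#7: memory 10+4=14, value 46+8=54
- #1: memory 17, value 50
Best: 76 rps.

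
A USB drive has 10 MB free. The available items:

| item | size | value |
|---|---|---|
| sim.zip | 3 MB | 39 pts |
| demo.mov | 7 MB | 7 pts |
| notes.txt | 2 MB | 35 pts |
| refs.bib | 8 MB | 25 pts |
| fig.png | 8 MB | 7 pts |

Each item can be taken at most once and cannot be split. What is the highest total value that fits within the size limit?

Check high-value combinations within 10 MB:
- sim.zip+notes.txt: size 3+2=5, value 39+35=74
- notes.txt+refs.bib: size 2+8=10, value 35+25=60
- sim.zip+demo.mov: size 3+7=10, value 39+7=46
Best: 74 pts.

74 pts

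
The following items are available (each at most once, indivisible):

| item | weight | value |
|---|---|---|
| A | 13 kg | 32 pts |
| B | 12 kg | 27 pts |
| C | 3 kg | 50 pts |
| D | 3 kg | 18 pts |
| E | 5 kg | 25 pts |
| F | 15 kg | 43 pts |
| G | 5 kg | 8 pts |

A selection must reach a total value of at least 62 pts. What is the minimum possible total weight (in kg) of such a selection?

Subsets with value ≥ 62, sorted by total weight:
- C+D: weight 6, value 68
- C+E: weight 8, value 75
- C+D+E: weight 11, value 93
Minimum weight: 6 kg.

6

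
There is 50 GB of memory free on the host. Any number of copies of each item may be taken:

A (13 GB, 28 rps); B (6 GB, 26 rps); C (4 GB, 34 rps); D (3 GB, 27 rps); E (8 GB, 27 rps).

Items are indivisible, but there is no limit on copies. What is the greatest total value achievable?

Best value-per-unit is D at 27/3; filling with it alone gives 16×27 = 432.
Optimal mix: 2×C + 14×D → memory 50, value 446.

446 rps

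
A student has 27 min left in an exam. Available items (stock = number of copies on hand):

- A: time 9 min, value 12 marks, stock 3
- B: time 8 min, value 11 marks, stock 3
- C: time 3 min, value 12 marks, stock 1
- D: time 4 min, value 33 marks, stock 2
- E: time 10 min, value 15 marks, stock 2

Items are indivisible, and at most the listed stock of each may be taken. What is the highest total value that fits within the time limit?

Top feasible selections:
- 2×B + 1×C + 2×D: time 27, value 100
- 1×C + 2×D + 1×E: time 21, value 93
- 1×A + 2×D + 1×E: time 27, value 93
Best: 100 marks.

100 marks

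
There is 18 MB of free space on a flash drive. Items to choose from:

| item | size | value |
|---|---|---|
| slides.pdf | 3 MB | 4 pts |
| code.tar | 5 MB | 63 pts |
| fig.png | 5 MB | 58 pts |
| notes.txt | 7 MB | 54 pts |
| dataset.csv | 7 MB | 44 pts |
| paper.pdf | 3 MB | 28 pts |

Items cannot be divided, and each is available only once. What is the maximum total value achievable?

175 pts

Check high-value combinations within 18 MB:
- code.tar+fig.png+notes.txt: size 5+5+7=17, value 63+58+54=175
- code.tar+fig.png+dataset.csv: size 5+5+7=17, value 63+58+44=165
- slides.pdf+code.tar+fig.png+paper.pdf: size 3+5+5+3=16, value 4+63+58+28=153
- code.tar+fig.png+paper.pdf: size 5+5+3=13, value 63+58+28=149
Best: 175 pts.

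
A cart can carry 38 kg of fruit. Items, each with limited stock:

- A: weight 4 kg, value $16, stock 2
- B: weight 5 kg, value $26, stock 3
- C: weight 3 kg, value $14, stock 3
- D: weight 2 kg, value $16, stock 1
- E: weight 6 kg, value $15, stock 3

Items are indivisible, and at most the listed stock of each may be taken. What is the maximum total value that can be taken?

$169

Best selections within weight 38 and stock limits:
- 2×A + 3×B + 2×C + 1×D + 1×E: weight 37, value 169
- 2×A + 3×B + 3×C + 1×D: weight 34, value 168
- 1×A + 3×B + 3×C + 1×D + 1×E: weight 36, value 167
- 2×A + 3×B + 3×C + 1×E: weight 38, value 167
Best: $169.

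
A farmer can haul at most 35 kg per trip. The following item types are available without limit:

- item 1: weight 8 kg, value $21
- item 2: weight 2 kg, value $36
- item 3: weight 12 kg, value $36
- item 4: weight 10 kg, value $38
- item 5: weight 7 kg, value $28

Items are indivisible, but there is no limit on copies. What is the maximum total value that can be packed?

Best value-per-unit is item 2 at 36/2, and filling with it alone uses weight 17×2=34. No mix of the others beats 17×36 = 612.

$612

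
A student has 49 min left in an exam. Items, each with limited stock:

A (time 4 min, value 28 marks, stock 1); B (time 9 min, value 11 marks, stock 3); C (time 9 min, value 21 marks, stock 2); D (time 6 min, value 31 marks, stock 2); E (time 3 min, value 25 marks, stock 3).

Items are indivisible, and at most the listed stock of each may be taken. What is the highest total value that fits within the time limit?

Top feasible selections:
- 1×A + 2×C + 2×D + 3×E: time 43, value 207
- 1×A + 1×B + 1×C + 2×D + 3×E: time 43, value 197
- 1×A + 1×B + 2×C + 2×D + 2×E: time 49, value 193
Best: 207 marks.

207 marks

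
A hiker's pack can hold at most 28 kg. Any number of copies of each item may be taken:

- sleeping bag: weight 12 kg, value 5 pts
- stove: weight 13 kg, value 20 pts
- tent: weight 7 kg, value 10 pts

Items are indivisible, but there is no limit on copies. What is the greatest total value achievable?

40 pts

Best value-per-unit is stove at 20/13, and filling with it alone uses weight 2×13=26. No mix of the others beats 2×20 = 40.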